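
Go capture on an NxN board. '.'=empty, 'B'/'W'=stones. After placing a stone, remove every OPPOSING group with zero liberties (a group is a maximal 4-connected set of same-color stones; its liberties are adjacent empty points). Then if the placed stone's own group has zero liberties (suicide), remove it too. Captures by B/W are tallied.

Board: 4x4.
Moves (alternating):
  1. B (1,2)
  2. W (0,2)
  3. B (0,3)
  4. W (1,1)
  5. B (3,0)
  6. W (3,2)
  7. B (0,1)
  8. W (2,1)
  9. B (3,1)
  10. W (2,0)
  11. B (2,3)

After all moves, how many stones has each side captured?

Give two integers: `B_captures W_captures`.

Move 1: B@(1,2) -> caps B=0 W=0
Move 2: W@(0,2) -> caps B=0 W=0
Move 3: B@(0,3) -> caps B=0 W=0
Move 4: W@(1,1) -> caps B=0 W=0
Move 5: B@(3,0) -> caps B=0 W=0
Move 6: W@(3,2) -> caps B=0 W=0
Move 7: B@(0,1) -> caps B=1 W=0
Move 8: W@(2,1) -> caps B=1 W=0
Move 9: B@(3,1) -> caps B=1 W=0
Move 10: W@(2,0) -> caps B=1 W=2
Move 11: B@(2,3) -> caps B=1 W=2

Answer: 1 2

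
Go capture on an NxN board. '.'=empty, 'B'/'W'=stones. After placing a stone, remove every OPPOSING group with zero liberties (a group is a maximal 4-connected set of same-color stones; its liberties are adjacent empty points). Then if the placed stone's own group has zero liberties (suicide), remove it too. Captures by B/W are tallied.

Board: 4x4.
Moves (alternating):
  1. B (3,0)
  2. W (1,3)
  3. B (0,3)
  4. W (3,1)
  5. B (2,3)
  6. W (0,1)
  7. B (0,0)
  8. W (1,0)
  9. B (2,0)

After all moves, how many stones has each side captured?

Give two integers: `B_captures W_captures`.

Answer: 0 1

Derivation:
Move 1: B@(3,0) -> caps B=0 W=0
Move 2: W@(1,3) -> caps B=0 W=0
Move 3: B@(0,3) -> caps B=0 W=0
Move 4: W@(3,1) -> caps B=0 W=0
Move 5: B@(2,3) -> caps B=0 W=0
Move 6: W@(0,1) -> caps B=0 W=0
Move 7: B@(0,0) -> caps B=0 W=0
Move 8: W@(1,0) -> caps B=0 W=1
Move 9: B@(2,0) -> caps B=0 W=1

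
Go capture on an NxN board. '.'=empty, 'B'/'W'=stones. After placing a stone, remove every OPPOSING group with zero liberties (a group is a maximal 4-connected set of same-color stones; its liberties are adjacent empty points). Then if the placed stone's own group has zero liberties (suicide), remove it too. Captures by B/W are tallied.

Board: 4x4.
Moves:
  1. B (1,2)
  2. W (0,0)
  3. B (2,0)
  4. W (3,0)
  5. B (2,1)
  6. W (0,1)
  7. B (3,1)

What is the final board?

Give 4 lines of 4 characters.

Answer: WW..
..B.
BB..
.B..

Derivation:
Move 1: B@(1,2) -> caps B=0 W=0
Move 2: W@(0,0) -> caps B=0 W=0
Move 3: B@(2,0) -> caps B=0 W=0
Move 4: W@(3,0) -> caps B=0 W=0
Move 5: B@(2,1) -> caps B=0 W=0
Move 6: W@(0,1) -> caps B=0 W=0
Move 7: B@(3,1) -> caps B=1 W=0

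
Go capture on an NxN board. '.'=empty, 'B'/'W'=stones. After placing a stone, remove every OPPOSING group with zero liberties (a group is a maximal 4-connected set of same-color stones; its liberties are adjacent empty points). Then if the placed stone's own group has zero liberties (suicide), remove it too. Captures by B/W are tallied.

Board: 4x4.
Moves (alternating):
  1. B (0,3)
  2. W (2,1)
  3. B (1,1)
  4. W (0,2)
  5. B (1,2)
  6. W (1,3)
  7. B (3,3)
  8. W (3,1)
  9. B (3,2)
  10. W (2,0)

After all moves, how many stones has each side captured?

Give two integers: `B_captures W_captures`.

Move 1: B@(0,3) -> caps B=0 W=0
Move 2: W@(2,1) -> caps B=0 W=0
Move 3: B@(1,1) -> caps B=0 W=0
Move 4: W@(0,2) -> caps B=0 W=0
Move 5: B@(1,2) -> caps B=0 W=0
Move 6: W@(1,3) -> caps B=0 W=1
Move 7: B@(3,3) -> caps B=0 W=1
Move 8: W@(3,1) -> caps B=0 W=1
Move 9: B@(3,2) -> caps B=0 W=1
Move 10: W@(2,0) -> caps B=0 W=1

Answer: 0 1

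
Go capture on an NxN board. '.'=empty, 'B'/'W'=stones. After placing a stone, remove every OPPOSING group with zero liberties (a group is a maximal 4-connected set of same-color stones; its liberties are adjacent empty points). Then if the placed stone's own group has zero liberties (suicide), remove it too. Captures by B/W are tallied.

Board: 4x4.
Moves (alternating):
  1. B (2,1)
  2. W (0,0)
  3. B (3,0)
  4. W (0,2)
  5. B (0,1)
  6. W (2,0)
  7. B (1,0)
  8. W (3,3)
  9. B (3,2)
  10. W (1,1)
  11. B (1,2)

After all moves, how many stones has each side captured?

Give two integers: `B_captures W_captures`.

Answer: 3 0

Derivation:
Move 1: B@(2,1) -> caps B=0 W=0
Move 2: W@(0,0) -> caps B=0 W=0
Move 3: B@(3,0) -> caps B=0 W=0
Move 4: W@(0,2) -> caps B=0 W=0
Move 5: B@(0,1) -> caps B=0 W=0
Move 6: W@(2,0) -> caps B=0 W=0
Move 7: B@(1,0) -> caps B=2 W=0
Move 8: W@(3,3) -> caps B=2 W=0
Move 9: B@(3,2) -> caps B=2 W=0
Move 10: W@(1,1) -> caps B=2 W=0
Move 11: B@(1,2) -> caps B=3 W=0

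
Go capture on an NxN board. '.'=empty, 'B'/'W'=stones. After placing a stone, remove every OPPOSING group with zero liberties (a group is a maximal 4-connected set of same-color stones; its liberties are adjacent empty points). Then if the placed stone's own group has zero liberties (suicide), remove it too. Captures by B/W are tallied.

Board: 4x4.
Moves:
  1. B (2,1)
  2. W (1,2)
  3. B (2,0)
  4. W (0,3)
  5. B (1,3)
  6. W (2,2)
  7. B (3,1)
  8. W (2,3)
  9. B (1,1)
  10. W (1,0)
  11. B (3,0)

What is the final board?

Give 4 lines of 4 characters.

Move 1: B@(2,1) -> caps B=0 W=0
Move 2: W@(1,2) -> caps B=0 W=0
Move 3: B@(2,0) -> caps B=0 W=0
Move 4: W@(0,3) -> caps B=0 W=0
Move 5: B@(1,3) -> caps B=0 W=0
Move 6: W@(2,2) -> caps B=0 W=0
Move 7: B@(3,1) -> caps B=0 W=0
Move 8: W@(2,3) -> caps B=0 W=1
Move 9: B@(1,1) -> caps B=0 W=1
Move 10: W@(1,0) -> caps B=0 W=1
Move 11: B@(3,0) -> caps B=0 W=1

Answer: ...W
WBW.
BBWW
BB..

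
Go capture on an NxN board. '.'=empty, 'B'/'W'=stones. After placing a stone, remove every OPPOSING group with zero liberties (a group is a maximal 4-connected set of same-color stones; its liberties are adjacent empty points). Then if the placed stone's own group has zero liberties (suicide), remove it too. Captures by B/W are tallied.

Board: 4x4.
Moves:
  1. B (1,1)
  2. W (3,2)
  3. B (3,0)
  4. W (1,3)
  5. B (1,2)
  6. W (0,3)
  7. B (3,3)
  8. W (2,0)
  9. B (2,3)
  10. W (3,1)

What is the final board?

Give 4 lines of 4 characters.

Answer: ...W
.BBW
W..B
.WWB

Derivation:
Move 1: B@(1,1) -> caps B=0 W=0
Move 2: W@(3,2) -> caps B=0 W=0
Move 3: B@(3,0) -> caps B=0 W=0
Move 4: W@(1,3) -> caps B=0 W=0
Move 5: B@(1,2) -> caps B=0 W=0
Move 6: W@(0,3) -> caps B=0 W=0
Move 7: B@(3,3) -> caps B=0 W=0
Move 8: W@(2,0) -> caps B=0 W=0
Move 9: B@(2,3) -> caps B=0 W=0
Move 10: W@(3,1) -> caps B=0 W=1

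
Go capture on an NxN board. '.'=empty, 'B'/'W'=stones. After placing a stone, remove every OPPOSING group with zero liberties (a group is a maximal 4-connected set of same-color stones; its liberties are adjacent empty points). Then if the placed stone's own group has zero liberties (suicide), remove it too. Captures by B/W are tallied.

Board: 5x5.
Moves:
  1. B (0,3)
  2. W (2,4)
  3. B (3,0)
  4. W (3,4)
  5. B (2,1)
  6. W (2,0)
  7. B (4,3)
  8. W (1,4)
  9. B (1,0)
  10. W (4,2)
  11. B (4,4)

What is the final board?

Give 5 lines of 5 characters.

Move 1: B@(0,3) -> caps B=0 W=0
Move 2: W@(2,4) -> caps B=0 W=0
Move 3: B@(3,0) -> caps B=0 W=0
Move 4: W@(3,4) -> caps B=0 W=0
Move 5: B@(2,1) -> caps B=0 W=0
Move 6: W@(2,0) -> caps B=0 W=0
Move 7: B@(4,3) -> caps B=0 W=0
Move 8: W@(1,4) -> caps B=0 W=0
Move 9: B@(1,0) -> caps B=1 W=0
Move 10: W@(4,2) -> caps B=1 W=0
Move 11: B@(4,4) -> caps B=1 W=0

Answer: ...B.
B...W
.B..W
B...W
..WBB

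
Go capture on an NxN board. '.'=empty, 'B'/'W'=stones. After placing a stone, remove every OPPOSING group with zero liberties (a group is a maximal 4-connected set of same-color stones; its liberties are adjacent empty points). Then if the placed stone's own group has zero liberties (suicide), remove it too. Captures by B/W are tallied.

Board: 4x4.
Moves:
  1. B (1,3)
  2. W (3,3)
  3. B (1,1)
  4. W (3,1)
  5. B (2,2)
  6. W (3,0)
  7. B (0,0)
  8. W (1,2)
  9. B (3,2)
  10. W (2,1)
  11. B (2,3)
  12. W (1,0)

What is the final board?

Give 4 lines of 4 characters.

Move 1: B@(1,3) -> caps B=0 W=0
Move 2: W@(3,3) -> caps B=0 W=0
Move 3: B@(1,1) -> caps B=0 W=0
Move 4: W@(3,1) -> caps B=0 W=0
Move 5: B@(2,2) -> caps B=0 W=0
Move 6: W@(3,0) -> caps B=0 W=0
Move 7: B@(0,0) -> caps B=0 W=0
Move 8: W@(1,2) -> caps B=0 W=0
Move 9: B@(3,2) -> caps B=0 W=0
Move 10: W@(2,1) -> caps B=0 W=0
Move 11: B@(2,3) -> caps B=1 W=0
Move 12: W@(1,0) -> caps B=1 W=0

Answer: B...
WBWB
.WBB
WWB.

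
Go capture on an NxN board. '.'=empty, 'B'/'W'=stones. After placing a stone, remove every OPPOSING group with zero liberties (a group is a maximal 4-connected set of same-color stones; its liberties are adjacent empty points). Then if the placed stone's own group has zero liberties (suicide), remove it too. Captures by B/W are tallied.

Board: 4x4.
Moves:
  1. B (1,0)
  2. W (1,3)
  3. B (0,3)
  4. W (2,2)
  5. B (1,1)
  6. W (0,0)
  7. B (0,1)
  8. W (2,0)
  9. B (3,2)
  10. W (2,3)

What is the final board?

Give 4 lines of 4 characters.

Move 1: B@(1,0) -> caps B=0 W=0
Move 2: W@(1,3) -> caps B=0 W=0
Move 3: B@(0,3) -> caps B=0 W=0
Move 4: W@(2,2) -> caps B=0 W=0
Move 5: B@(1,1) -> caps B=0 W=0
Move 6: W@(0,0) -> caps B=0 W=0
Move 7: B@(0,1) -> caps B=1 W=0
Move 8: W@(2,0) -> caps B=1 W=0
Move 9: B@(3,2) -> caps B=1 W=0
Move 10: W@(2,3) -> caps B=1 W=0

Answer: .B.B
BB.W
W.WW
..B.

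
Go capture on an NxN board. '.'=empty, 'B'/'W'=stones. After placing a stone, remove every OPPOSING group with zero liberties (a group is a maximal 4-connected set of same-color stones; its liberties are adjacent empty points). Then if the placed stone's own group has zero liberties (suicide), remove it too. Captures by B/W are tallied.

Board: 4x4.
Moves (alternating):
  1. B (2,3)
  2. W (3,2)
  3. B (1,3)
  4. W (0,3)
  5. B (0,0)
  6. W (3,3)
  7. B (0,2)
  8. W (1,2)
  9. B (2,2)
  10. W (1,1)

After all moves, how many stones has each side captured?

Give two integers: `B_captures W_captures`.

Move 1: B@(2,3) -> caps B=0 W=0
Move 2: W@(3,2) -> caps B=0 W=0
Move 3: B@(1,3) -> caps B=0 W=0
Move 4: W@(0,3) -> caps B=0 W=0
Move 5: B@(0,0) -> caps B=0 W=0
Move 6: W@(3,3) -> caps B=0 W=0
Move 7: B@(0,2) -> caps B=1 W=0
Move 8: W@(1,2) -> caps B=1 W=0
Move 9: B@(2,2) -> caps B=1 W=0
Move 10: W@(1,1) -> caps B=1 W=0

Answer: 1 0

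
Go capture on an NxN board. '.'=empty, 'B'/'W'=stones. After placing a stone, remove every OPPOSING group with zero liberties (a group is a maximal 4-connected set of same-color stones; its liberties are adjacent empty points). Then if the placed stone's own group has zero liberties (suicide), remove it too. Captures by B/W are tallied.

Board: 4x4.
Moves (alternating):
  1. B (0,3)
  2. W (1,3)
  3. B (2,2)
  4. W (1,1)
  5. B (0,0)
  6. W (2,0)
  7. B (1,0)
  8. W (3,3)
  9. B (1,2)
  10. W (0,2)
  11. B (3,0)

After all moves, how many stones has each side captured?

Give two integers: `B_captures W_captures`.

Move 1: B@(0,3) -> caps B=0 W=0
Move 2: W@(1,3) -> caps B=0 W=0
Move 3: B@(2,2) -> caps B=0 W=0
Move 4: W@(1,1) -> caps B=0 W=0
Move 5: B@(0,0) -> caps B=0 W=0
Move 6: W@(2,0) -> caps B=0 W=0
Move 7: B@(1,0) -> caps B=0 W=0
Move 8: W@(3,3) -> caps B=0 W=0
Move 9: B@(1,2) -> caps B=0 W=0
Move 10: W@(0,2) -> caps B=0 W=1
Move 11: B@(3,0) -> caps B=0 W=1

Answer: 0 1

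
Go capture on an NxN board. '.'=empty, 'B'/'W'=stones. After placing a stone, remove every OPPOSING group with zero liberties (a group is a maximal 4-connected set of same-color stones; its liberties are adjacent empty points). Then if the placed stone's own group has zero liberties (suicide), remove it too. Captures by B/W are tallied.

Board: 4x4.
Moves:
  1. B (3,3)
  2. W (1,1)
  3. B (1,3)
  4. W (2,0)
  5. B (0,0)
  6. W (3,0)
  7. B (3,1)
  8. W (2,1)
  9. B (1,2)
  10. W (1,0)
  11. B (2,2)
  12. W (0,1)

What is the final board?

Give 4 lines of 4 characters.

Answer: .W..
WWBB
WWB.
WB.B

Derivation:
Move 1: B@(3,3) -> caps B=0 W=0
Move 2: W@(1,1) -> caps B=0 W=0
Move 3: B@(1,3) -> caps B=0 W=0
Move 4: W@(2,0) -> caps B=0 W=0
Move 5: B@(0,0) -> caps B=0 W=0
Move 6: W@(3,0) -> caps B=0 W=0
Move 7: B@(3,1) -> caps B=0 W=0
Move 8: W@(2,1) -> caps B=0 W=0
Move 9: B@(1,2) -> caps B=0 W=0
Move 10: W@(1,0) -> caps B=0 W=0
Move 11: B@(2,2) -> caps B=0 W=0
Move 12: W@(0,1) -> caps B=0 W=1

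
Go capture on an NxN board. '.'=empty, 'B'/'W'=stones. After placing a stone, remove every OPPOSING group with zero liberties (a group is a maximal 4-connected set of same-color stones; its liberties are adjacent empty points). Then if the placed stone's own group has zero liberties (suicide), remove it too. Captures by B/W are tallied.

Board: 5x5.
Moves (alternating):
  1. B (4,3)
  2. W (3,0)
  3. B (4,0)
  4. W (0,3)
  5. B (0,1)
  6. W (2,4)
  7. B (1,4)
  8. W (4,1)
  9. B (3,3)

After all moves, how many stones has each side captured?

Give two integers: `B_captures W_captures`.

Answer: 0 1

Derivation:
Move 1: B@(4,3) -> caps B=0 W=0
Move 2: W@(3,0) -> caps B=0 W=0
Move 3: B@(4,0) -> caps B=0 W=0
Move 4: W@(0,3) -> caps B=0 W=0
Move 5: B@(0,1) -> caps B=0 W=0
Move 6: W@(2,4) -> caps B=0 W=0
Move 7: B@(1,4) -> caps B=0 W=0
Move 8: W@(4,1) -> caps B=0 W=1
Move 9: B@(3,3) -> caps B=0 W=1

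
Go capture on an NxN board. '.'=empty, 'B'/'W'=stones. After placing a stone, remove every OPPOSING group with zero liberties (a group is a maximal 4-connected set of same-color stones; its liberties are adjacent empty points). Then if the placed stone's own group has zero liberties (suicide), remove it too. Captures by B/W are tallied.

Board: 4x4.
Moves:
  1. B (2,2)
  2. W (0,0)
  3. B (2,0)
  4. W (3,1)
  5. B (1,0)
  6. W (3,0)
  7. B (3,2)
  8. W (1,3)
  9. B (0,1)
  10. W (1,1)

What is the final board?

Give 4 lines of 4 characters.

Move 1: B@(2,2) -> caps B=0 W=0
Move 2: W@(0,0) -> caps B=0 W=0
Move 3: B@(2,0) -> caps B=0 W=0
Move 4: W@(3,1) -> caps B=0 W=0
Move 5: B@(1,0) -> caps B=0 W=0
Move 6: W@(3,0) -> caps B=0 W=0
Move 7: B@(3,2) -> caps B=0 W=0
Move 8: W@(1,3) -> caps B=0 W=0
Move 9: B@(0,1) -> caps B=1 W=0
Move 10: W@(1,1) -> caps B=1 W=0

Answer: .B..
BW.W
B.B.
WWB.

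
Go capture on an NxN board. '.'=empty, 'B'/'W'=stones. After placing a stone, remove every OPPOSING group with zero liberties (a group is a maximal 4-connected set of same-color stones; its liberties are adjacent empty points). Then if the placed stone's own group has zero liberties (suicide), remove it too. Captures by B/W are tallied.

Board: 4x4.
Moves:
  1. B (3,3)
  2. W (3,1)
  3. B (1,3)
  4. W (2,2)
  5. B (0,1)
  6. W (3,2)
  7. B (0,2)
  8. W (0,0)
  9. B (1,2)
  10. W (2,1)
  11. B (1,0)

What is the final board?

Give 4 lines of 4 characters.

Move 1: B@(3,3) -> caps B=0 W=0
Move 2: W@(3,1) -> caps B=0 W=0
Move 3: B@(1,3) -> caps B=0 W=0
Move 4: W@(2,2) -> caps B=0 W=0
Move 5: B@(0,1) -> caps B=0 W=0
Move 6: W@(3,2) -> caps B=0 W=0
Move 7: B@(0,2) -> caps B=0 W=0
Move 8: W@(0,0) -> caps B=0 W=0
Move 9: B@(1,2) -> caps B=0 W=0
Move 10: W@(2,1) -> caps B=0 W=0
Move 11: B@(1,0) -> caps B=1 W=0

Answer: .BB.
B.BB
.WW.
.WWB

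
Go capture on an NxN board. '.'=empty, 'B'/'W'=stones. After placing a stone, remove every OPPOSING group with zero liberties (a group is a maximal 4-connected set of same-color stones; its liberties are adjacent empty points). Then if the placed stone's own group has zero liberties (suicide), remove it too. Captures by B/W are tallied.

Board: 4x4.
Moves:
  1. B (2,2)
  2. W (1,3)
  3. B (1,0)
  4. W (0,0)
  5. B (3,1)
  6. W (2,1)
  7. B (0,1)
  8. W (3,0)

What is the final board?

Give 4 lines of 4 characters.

Answer: .B..
B..W
.WB.
WB..

Derivation:
Move 1: B@(2,2) -> caps B=0 W=0
Move 2: W@(1,3) -> caps B=0 W=0
Move 3: B@(1,0) -> caps B=0 W=0
Move 4: W@(0,0) -> caps B=0 W=0
Move 5: B@(3,1) -> caps B=0 W=0
Move 6: W@(2,1) -> caps B=0 W=0
Move 7: B@(0,1) -> caps B=1 W=0
Move 8: W@(3,0) -> caps B=1 W=0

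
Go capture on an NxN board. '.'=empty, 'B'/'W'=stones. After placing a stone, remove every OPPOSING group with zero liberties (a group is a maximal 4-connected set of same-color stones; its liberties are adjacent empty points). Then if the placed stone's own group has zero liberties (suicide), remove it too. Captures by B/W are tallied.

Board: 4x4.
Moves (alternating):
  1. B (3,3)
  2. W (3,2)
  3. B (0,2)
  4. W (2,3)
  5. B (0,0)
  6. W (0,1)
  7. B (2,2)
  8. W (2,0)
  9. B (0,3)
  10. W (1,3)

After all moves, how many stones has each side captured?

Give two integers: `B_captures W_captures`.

Answer: 0 1

Derivation:
Move 1: B@(3,3) -> caps B=0 W=0
Move 2: W@(3,2) -> caps B=0 W=0
Move 3: B@(0,2) -> caps B=0 W=0
Move 4: W@(2,3) -> caps B=0 W=1
Move 5: B@(0,0) -> caps B=0 W=1
Move 6: W@(0,1) -> caps B=0 W=1
Move 7: B@(2,2) -> caps B=0 W=1
Move 8: W@(2,0) -> caps B=0 W=1
Move 9: B@(0,3) -> caps B=0 W=1
Move 10: W@(1,3) -> caps B=0 W=1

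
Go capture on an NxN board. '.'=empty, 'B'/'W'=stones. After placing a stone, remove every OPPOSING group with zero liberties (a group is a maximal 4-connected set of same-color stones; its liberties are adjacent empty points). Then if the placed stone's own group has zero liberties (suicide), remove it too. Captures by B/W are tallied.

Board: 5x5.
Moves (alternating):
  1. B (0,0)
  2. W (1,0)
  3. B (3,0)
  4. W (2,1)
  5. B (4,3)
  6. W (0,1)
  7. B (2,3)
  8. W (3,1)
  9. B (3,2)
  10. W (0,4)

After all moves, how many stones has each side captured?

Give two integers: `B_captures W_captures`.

Move 1: B@(0,0) -> caps B=0 W=0
Move 2: W@(1,0) -> caps B=0 W=0
Move 3: B@(3,0) -> caps B=0 W=0
Move 4: W@(2,1) -> caps B=0 W=0
Move 5: B@(4,3) -> caps B=0 W=0
Move 6: W@(0,1) -> caps B=0 W=1
Move 7: B@(2,3) -> caps B=0 W=1
Move 8: W@(3,1) -> caps B=0 W=1
Move 9: B@(3,2) -> caps B=0 W=1
Move 10: W@(0,4) -> caps B=0 W=1

Answer: 0 1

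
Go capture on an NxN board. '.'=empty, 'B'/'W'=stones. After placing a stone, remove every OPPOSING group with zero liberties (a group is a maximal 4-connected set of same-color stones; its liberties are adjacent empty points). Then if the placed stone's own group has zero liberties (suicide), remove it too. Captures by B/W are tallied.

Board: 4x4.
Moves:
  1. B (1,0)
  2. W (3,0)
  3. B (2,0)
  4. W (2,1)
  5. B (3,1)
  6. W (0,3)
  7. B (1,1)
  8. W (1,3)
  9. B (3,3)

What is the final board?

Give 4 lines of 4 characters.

Move 1: B@(1,0) -> caps B=0 W=0
Move 2: W@(3,0) -> caps B=0 W=0
Move 3: B@(2,0) -> caps B=0 W=0
Move 4: W@(2,1) -> caps B=0 W=0
Move 5: B@(3,1) -> caps B=1 W=0
Move 6: W@(0,3) -> caps B=1 W=0
Move 7: B@(1,1) -> caps B=1 W=0
Move 8: W@(1,3) -> caps B=1 W=0
Move 9: B@(3,3) -> caps B=1 W=0

Answer: ...W
BB.W
BW..
.B.B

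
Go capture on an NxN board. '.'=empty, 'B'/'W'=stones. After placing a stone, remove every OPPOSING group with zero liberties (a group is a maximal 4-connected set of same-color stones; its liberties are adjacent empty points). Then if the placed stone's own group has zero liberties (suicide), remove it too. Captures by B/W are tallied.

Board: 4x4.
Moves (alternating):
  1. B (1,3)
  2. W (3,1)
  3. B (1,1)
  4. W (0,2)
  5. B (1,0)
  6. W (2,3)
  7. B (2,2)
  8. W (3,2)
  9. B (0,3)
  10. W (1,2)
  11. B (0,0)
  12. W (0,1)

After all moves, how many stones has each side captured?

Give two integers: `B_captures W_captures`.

Move 1: B@(1,3) -> caps B=0 W=0
Move 2: W@(3,1) -> caps B=0 W=0
Move 3: B@(1,1) -> caps B=0 W=0
Move 4: W@(0,2) -> caps B=0 W=0
Move 5: B@(1,0) -> caps B=0 W=0
Move 6: W@(2,3) -> caps B=0 W=0
Move 7: B@(2,2) -> caps B=0 W=0
Move 8: W@(3,2) -> caps B=0 W=0
Move 9: B@(0,3) -> caps B=0 W=0
Move 10: W@(1,2) -> caps B=0 W=2
Move 11: B@(0,0) -> caps B=0 W=2
Move 12: W@(0,1) -> caps B=0 W=2

Answer: 0 2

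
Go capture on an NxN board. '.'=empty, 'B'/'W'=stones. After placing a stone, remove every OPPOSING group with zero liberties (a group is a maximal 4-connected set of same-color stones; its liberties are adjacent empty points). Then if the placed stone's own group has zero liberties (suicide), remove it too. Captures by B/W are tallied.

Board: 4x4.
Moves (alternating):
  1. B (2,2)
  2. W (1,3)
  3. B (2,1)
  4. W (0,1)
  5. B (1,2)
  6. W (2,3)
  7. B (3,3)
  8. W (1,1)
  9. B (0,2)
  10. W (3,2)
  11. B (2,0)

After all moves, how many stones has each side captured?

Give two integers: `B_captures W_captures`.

Move 1: B@(2,2) -> caps B=0 W=0
Move 2: W@(1,3) -> caps B=0 W=0
Move 3: B@(2,1) -> caps B=0 W=0
Move 4: W@(0,1) -> caps B=0 W=0
Move 5: B@(1,2) -> caps B=0 W=0
Move 6: W@(2,3) -> caps B=0 W=0
Move 7: B@(3,3) -> caps B=0 W=0
Move 8: W@(1,1) -> caps B=0 W=0
Move 9: B@(0,2) -> caps B=0 W=0
Move 10: W@(3,2) -> caps B=0 W=1
Move 11: B@(2,0) -> caps B=0 W=1

Answer: 0 1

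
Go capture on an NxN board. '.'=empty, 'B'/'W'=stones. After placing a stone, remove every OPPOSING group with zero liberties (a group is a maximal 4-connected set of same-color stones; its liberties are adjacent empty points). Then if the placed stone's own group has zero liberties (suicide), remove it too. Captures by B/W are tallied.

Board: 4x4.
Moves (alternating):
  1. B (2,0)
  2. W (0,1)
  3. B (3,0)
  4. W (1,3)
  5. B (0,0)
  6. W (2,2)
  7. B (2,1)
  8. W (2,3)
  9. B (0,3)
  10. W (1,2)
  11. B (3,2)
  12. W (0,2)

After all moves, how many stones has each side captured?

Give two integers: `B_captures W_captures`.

Answer: 0 1

Derivation:
Move 1: B@(2,0) -> caps B=0 W=0
Move 2: W@(0,1) -> caps B=0 W=0
Move 3: B@(3,0) -> caps B=0 W=0
Move 4: W@(1,3) -> caps B=0 W=0
Move 5: B@(0,0) -> caps B=0 W=0
Move 6: W@(2,2) -> caps B=0 W=0
Move 7: B@(2,1) -> caps B=0 W=0
Move 8: W@(2,3) -> caps B=0 W=0
Move 9: B@(0,3) -> caps B=0 W=0
Move 10: W@(1,2) -> caps B=0 W=0
Move 11: B@(3,2) -> caps B=0 W=0
Move 12: W@(0,2) -> caps B=0 W=1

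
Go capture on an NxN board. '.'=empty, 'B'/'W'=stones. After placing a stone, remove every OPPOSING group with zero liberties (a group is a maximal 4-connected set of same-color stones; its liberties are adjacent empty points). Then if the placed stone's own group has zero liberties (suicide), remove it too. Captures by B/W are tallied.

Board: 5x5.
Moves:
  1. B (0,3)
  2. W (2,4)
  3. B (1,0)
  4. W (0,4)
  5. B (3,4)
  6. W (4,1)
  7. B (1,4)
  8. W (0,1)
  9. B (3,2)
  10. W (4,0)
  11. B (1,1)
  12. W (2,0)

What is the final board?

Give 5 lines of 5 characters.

Answer: .W.B.
BB..B
W...W
..B.B
WW...

Derivation:
Move 1: B@(0,3) -> caps B=0 W=0
Move 2: W@(2,4) -> caps B=0 W=0
Move 3: B@(1,0) -> caps B=0 W=0
Move 4: W@(0,4) -> caps B=0 W=0
Move 5: B@(3,4) -> caps B=0 W=0
Move 6: W@(4,1) -> caps B=0 W=0
Move 7: B@(1,4) -> caps B=1 W=0
Move 8: W@(0,1) -> caps B=1 W=0
Move 9: B@(3,2) -> caps B=1 W=0
Move 10: W@(4,0) -> caps B=1 W=0
Move 11: B@(1,1) -> caps B=1 W=0
Move 12: W@(2,0) -> caps B=1 W=0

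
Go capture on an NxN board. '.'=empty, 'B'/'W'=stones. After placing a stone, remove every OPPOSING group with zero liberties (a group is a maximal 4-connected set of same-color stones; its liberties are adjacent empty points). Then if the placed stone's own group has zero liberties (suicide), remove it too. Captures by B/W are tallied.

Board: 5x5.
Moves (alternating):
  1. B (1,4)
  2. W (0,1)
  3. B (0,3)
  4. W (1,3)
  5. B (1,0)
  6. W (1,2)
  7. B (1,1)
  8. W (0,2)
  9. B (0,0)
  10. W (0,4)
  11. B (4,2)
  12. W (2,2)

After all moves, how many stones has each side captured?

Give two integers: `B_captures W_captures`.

Answer: 0 1

Derivation:
Move 1: B@(1,4) -> caps B=0 W=0
Move 2: W@(0,1) -> caps B=0 W=0
Move 3: B@(0,3) -> caps B=0 W=0
Move 4: W@(1,3) -> caps B=0 W=0
Move 5: B@(1,0) -> caps B=0 W=0
Move 6: W@(1,2) -> caps B=0 W=0
Move 7: B@(1,1) -> caps B=0 W=0
Move 8: W@(0,2) -> caps B=0 W=0
Move 9: B@(0,0) -> caps B=0 W=0
Move 10: W@(0,4) -> caps B=0 W=1
Move 11: B@(4,2) -> caps B=0 W=1
Move 12: W@(2,2) -> caps B=0 W=1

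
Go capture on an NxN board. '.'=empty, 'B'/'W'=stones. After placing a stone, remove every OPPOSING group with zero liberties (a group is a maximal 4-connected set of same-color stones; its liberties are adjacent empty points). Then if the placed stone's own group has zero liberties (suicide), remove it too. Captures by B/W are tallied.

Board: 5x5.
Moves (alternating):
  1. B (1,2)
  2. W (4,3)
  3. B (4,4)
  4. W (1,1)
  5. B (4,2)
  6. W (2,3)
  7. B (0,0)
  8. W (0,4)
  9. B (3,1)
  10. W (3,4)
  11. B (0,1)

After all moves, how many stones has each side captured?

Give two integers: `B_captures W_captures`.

Answer: 0 1

Derivation:
Move 1: B@(1,2) -> caps B=0 W=0
Move 2: W@(4,3) -> caps B=0 W=0
Move 3: B@(4,4) -> caps B=0 W=0
Move 4: W@(1,1) -> caps B=0 W=0
Move 5: B@(4,2) -> caps B=0 W=0
Move 6: W@(2,3) -> caps B=0 W=0
Move 7: B@(0,0) -> caps B=0 W=0
Move 8: W@(0,4) -> caps B=0 W=0
Move 9: B@(3,1) -> caps B=0 W=0
Move 10: W@(3,4) -> caps B=0 W=1
Move 11: B@(0,1) -> caps B=0 W=1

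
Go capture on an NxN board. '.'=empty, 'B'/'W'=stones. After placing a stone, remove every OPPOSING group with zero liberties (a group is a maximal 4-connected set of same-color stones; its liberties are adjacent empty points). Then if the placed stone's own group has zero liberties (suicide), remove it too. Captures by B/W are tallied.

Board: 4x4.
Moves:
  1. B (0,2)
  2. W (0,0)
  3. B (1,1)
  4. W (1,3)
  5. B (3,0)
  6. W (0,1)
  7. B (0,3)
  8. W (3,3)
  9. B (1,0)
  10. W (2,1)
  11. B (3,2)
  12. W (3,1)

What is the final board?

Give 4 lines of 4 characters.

Move 1: B@(0,2) -> caps B=0 W=0
Move 2: W@(0,0) -> caps B=0 W=0
Move 3: B@(1,1) -> caps B=0 W=0
Move 4: W@(1,3) -> caps B=0 W=0
Move 5: B@(3,0) -> caps B=0 W=0
Move 6: W@(0,1) -> caps B=0 W=0
Move 7: B@(0,3) -> caps B=0 W=0
Move 8: W@(3,3) -> caps B=0 W=0
Move 9: B@(1,0) -> caps B=2 W=0
Move 10: W@(2,1) -> caps B=2 W=0
Move 11: B@(3,2) -> caps B=2 W=0
Move 12: W@(3,1) -> caps B=2 W=0

Answer: ..BB
BB.W
.W..
BWBW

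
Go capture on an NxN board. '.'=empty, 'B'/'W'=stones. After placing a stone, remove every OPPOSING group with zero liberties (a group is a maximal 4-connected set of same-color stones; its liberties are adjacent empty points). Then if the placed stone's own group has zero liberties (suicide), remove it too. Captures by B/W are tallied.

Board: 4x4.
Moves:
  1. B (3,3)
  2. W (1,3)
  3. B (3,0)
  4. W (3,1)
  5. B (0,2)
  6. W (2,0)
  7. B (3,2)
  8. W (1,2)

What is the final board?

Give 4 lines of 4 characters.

Move 1: B@(3,3) -> caps B=0 W=0
Move 2: W@(1,3) -> caps B=0 W=0
Move 3: B@(3,0) -> caps B=0 W=0
Move 4: W@(3,1) -> caps B=0 W=0
Move 5: B@(0,2) -> caps B=0 W=0
Move 6: W@(2,0) -> caps B=0 W=1
Move 7: B@(3,2) -> caps B=0 W=1
Move 8: W@(1,2) -> caps B=0 W=1

Answer: ..B.
..WW
W...
.WBB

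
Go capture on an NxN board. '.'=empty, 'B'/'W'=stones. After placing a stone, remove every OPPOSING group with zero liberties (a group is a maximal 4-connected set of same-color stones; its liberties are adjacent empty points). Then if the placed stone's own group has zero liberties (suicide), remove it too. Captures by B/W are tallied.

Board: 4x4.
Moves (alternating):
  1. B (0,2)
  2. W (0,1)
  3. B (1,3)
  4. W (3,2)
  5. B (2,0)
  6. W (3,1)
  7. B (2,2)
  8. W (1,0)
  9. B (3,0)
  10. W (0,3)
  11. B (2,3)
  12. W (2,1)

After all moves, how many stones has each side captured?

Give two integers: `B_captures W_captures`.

Move 1: B@(0,2) -> caps B=0 W=0
Move 2: W@(0,1) -> caps B=0 W=0
Move 3: B@(1,3) -> caps B=0 W=0
Move 4: W@(3,2) -> caps B=0 W=0
Move 5: B@(2,0) -> caps B=0 W=0
Move 6: W@(3,1) -> caps B=0 W=0
Move 7: B@(2,2) -> caps B=0 W=0
Move 8: W@(1,0) -> caps B=0 W=0
Move 9: B@(3,0) -> caps B=0 W=0
Move 10: W@(0,3) -> caps B=0 W=0
Move 11: B@(2,3) -> caps B=0 W=0
Move 12: W@(2,1) -> caps B=0 W=2

Answer: 0 2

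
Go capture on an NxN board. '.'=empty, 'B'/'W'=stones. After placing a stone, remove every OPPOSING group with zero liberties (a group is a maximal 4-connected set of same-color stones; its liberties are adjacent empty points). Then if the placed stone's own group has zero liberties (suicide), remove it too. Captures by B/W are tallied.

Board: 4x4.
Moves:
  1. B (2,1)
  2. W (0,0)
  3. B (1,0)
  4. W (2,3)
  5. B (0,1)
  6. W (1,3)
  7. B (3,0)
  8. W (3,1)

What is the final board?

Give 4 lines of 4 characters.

Answer: .B..
B..W
.B.W
BW..

Derivation:
Move 1: B@(2,1) -> caps B=0 W=0
Move 2: W@(0,0) -> caps B=0 W=0
Move 3: B@(1,0) -> caps B=0 W=0
Move 4: W@(2,3) -> caps B=0 W=0
Move 5: B@(0,1) -> caps B=1 W=0
Move 6: W@(1,3) -> caps B=1 W=0
Move 7: B@(3,0) -> caps B=1 W=0
Move 8: W@(3,1) -> caps B=1 W=0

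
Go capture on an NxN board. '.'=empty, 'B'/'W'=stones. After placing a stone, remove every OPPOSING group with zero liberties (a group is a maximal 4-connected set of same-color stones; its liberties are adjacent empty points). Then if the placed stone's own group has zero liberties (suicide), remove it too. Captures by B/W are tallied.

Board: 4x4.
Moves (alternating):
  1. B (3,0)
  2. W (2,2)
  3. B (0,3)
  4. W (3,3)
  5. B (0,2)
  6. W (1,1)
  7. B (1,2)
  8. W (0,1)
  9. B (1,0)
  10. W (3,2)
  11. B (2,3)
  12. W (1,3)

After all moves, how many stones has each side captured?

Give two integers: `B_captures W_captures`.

Answer: 0 4

Derivation:
Move 1: B@(3,0) -> caps B=0 W=0
Move 2: W@(2,2) -> caps B=0 W=0
Move 3: B@(0,3) -> caps B=0 W=0
Move 4: W@(3,3) -> caps B=0 W=0
Move 5: B@(0,2) -> caps B=0 W=0
Move 6: W@(1,1) -> caps B=0 W=0
Move 7: B@(1,2) -> caps B=0 W=0
Move 8: W@(0,1) -> caps B=0 W=0
Move 9: B@(1,0) -> caps B=0 W=0
Move 10: W@(3,2) -> caps B=0 W=0
Move 11: B@(2,3) -> caps B=0 W=0
Move 12: W@(1,3) -> caps B=0 W=4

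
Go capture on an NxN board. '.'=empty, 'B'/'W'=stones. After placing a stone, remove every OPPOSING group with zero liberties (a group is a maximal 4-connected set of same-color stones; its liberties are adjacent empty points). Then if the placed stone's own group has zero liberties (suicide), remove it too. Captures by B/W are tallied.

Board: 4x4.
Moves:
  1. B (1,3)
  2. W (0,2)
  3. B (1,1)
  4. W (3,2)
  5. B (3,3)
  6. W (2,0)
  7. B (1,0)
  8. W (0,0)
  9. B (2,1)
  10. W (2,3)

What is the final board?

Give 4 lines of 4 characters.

Answer: W.W.
BB.B
WB.W
..W.

Derivation:
Move 1: B@(1,3) -> caps B=0 W=0
Move 2: W@(0,2) -> caps B=0 W=0
Move 3: B@(1,1) -> caps B=0 W=0
Move 4: W@(3,2) -> caps B=0 W=0
Move 5: B@(3,3) -> caps B=0 W=0
Move 6: W@(2,0) -> caps B=0 W=0
Move 7: B@(1,0) -> caps B=0 W=0
Move 8: W@(0,0) -> caps B=0 W=0
Move 9: B@(2,1) -> caps B=0 W=0
Move 10: W@(2,3) -> caps B=0 W=1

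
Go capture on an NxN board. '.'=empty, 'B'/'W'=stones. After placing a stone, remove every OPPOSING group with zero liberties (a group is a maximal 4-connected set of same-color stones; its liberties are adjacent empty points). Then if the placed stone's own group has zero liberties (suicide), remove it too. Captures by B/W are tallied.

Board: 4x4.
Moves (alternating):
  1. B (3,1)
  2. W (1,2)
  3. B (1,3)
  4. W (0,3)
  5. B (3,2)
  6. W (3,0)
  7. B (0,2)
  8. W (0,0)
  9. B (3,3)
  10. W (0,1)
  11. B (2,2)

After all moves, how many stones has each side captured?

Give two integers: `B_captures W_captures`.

Move 1: B@(3,1) -> caps B=0 W=0
Move 2: W@(1,2) -> caps B=0 W=0
Move 3: B@(1,3) -> caps B=0 W=0
Move 4: W@(0,3) -> caps B=0 W=0
Move 5: B@(3,2) -> caps B=0 W=0
Move 6: W@(3,0) -> caps B=0 W=0
Move 7: B@(0,2) -> caps B=1 W=0
Move 8: W@(0,0) -> caps B=1 W=0
Move 9: B@(3,3) -> caps B=1 W=0
Move 10: W@(0,1) -> caps B=1 W=0
Move 11: B@(2,2) -> caps B=1 W=0

Answer: 1 0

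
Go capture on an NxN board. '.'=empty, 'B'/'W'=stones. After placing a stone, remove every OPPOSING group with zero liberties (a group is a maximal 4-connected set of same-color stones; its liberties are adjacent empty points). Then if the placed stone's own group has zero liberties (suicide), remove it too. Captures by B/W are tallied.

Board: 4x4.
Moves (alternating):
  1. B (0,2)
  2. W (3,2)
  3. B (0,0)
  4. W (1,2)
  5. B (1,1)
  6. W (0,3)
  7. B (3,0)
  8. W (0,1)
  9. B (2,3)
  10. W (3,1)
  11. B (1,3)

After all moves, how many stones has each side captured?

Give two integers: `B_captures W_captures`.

Answer: 0 1

Derivation:
Move 1: B@(0,2) -> caps B=0 W=0
Move 2: W@(3,2) -> caps B=0 W=0
Move 3: B@(0,0) -> caps B=0 W=0
Move 4: W@(1,2) -> caps B=0 W=0
Move 5: B@(1,1) -> caps B=0 W=0
Move 6: W@(0,3) -> caps B=0 W=0
Move 7: B@(3,0) -> caps B=0 W=0
Move 8: W@(0,1) -> caps B=0 W=1
Move 9: B@(2,3) -> caps B=0 W=1
Move 10: W@(3,1) -> caps B=0 W=1
Move 11: B@(1,3) -> caps B=0 W=1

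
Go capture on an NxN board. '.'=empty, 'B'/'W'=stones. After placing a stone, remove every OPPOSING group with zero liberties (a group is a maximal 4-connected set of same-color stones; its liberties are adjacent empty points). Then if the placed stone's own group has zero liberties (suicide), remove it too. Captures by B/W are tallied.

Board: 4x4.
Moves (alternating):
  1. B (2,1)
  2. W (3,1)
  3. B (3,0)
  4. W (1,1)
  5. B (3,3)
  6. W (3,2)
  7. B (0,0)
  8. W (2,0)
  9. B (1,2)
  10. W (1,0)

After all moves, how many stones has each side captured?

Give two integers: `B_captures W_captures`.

Answer: 0 1

Derivation:
Move 1: B@(2,1) -> caps B=0 W=0
Move 2: W@(3,1) -> caps B=0 W=0
Move 3: B@(3,0) -> caps B=0 W=0
Move 4: W@(1,1) -> caps B=0 W=0
Move 5: B@(3,3) -> caps B=0 W=0
Move 6: W@(3,2) -> caps B=0 W=0
Move 7: B@(0,0) -> caps B=0 W=0
Move 8: W@(2,0) -> caps B=0 W=1
Move 9: B@(1,2) -> caps B=0 W=1
Move 10: W@(1,0) -> caps B=0 W=1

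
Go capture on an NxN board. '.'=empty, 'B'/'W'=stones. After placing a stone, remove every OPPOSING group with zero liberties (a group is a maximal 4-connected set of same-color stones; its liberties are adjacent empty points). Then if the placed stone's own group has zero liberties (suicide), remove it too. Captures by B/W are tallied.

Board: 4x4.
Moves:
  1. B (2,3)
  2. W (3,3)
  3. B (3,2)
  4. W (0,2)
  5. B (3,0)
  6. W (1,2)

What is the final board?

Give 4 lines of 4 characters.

Answer: ..W.
..W.
...B
B.B.

Derivation:
Move 1: B@(2,3) -> caps B=0 W=0
Move 2: W@(3,3) -> caps B=0 W=0
Move 3: B@(3,2) -> caps B=1 W=0
Move 4: W@(0,2) -> caps B=1 W=0
Move 5: B@(3,0) -> caps B=1 W=0
Move 6: W@(1,2) -> caps B=1 W=0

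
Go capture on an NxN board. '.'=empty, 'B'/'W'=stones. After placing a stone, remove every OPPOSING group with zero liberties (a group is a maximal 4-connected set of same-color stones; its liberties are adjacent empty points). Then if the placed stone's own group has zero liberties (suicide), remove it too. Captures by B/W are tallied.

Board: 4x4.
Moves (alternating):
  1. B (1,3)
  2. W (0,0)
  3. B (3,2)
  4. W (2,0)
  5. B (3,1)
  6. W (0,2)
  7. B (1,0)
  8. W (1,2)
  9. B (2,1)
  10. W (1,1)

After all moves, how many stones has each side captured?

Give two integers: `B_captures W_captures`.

Answer: 0 1

Derivation:
Move 1: B@(1,3) -> caps B=0 W=0
Move 2: W@(0,0) -> caps B=0 W=0
Move 3: B@(3,2) -> caps B=0 W=0
Move 4: W@(2,0) -> caps B=0 W=0
Move 5: B@(3,1) -> caps B=0 W=0
Move 6: W@(0,2) -> caps B=0 W=0
Move 7: B@(1,0) -> caps B=0 W=0
Move 8: W@(1,2) -> caps B=0 W=0
Move 9: B@(2,1) -> caps B=0 W=0
Move 10: W@(1,1) -> caps B=0 W=1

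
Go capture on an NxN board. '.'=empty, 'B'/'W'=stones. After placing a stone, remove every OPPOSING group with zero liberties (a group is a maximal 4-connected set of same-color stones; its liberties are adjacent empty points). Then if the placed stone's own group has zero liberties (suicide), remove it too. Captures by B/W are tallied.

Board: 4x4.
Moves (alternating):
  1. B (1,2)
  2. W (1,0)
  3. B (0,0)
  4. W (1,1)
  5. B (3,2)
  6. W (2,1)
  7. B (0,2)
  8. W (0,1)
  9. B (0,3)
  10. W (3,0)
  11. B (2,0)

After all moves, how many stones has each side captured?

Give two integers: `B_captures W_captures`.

Answer: 0 1

Derivation:
Move 1: B@(1,2) -> caps B=0 W=0
Move 2: W@(1,0) -> caps B=0 W=0
Move 3: B@(0,0) -> caps B=0 W=0
Move 4: W@(1,1) -> caps B=0 W=0
Move 5: B@(3,2) -> caps B=0 W=0
Move 6: W@(2,1) -> caps B=0 W=0
Move 7: B@(0,2) -> caps B=0 W=0
Move 8: W@(0,1) -> caps B=0 W=1
Move 9: B@(0,3) -> caps B=0 W=1
Move 10: W@(3,0) -> caps B=0 W=1
Move 11: B@(2,0) -> caps B=0 W=1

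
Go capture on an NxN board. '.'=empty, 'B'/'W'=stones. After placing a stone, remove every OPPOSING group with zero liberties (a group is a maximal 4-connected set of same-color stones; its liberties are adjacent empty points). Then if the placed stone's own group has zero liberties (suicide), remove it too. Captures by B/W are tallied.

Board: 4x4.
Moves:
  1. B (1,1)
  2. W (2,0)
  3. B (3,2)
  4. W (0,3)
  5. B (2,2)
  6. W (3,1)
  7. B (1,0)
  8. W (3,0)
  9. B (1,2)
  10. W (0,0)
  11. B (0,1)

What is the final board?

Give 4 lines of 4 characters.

Move 1: B@(1,1) -> caps B=0 W=0
Move 2: W@(2,0) -> caps B=0 W=0
Move 3: B@(3,2) -> caps B=0 W=0
Move 4: W@(0,3) -> caps B=0 W=0
Move 5: B@(2,2) -> caps B=0 W=0
Move 6: W@(3,1) -> caps B=0 W=0
Move 7: B@(1,0) -> caps B=0 W=0
Move 8: W@(3,0) -> caps B=0 W=0
Move 9: B@(1,2) -> caps B=0 W=0
Move 10: W@(0,0) -> caps B=0 W=0
Move 11: B@(0,1) -> caps B=1 W=0

Answer: .B.W
BBB.
W.B.
WWB.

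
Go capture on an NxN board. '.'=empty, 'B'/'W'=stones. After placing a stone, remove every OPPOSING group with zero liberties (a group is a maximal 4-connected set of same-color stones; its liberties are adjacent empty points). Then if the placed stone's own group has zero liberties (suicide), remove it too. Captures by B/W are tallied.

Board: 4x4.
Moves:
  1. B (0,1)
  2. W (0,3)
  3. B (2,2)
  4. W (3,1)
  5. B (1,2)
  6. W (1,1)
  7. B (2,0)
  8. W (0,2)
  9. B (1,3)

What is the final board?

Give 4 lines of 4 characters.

Move 1: B@(0,1) -> caps B=0 W=0
Move 2: W@(0,3) -> caps B=0 W=0
Move 3: B@(2,2) -> caps B=0 W=0
Move 4: W@(3,1) -> caps B=0 W=0
Move 5: B@(1,2) -> caps B=0 W=0
Move 6: W@(1,1) -> caps B=0 W=0
Move 7: B@(2,0) -> caps B=0 W=0
Move 8: W@(0,2) -> caps B=0 W=0
Move 9: B@(1,3) -> caps B=2 W=0

Answer: .B..
.WBB
B.B.
.W..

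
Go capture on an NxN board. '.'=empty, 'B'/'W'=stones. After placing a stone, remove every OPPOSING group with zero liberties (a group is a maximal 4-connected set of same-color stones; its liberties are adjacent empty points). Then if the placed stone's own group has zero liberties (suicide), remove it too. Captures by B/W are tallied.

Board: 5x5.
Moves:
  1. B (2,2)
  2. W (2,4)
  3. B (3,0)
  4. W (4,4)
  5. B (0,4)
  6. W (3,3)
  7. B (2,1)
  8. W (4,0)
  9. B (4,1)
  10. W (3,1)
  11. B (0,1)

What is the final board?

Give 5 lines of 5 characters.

Answer: .B..B
.....
.BB.W
BW.W.
.B..W

Derivation:
Move 1: B@(2,2) -> caps B=0 W=0
Move 2: W@(2,4) -> caps B=0 W=0
Move 3: B@(3,0) -> caps B=0 W=0
Move 4: W@(4,4) -> caps B=0 W=0
Move 5: B@(0,4) -> caps B=0 W=0
Move 6: W@(3,3) -> caps B=0 W=0
Move 7: B@(2,1) -> caps B=0 W=0
Move 8: W@(4,0) -> caps B=0 W=0
Move 9: B@(4,1) -> caps B=1 W=0
Move 10: W@(3,1) -> caps B=1 W=0
Move 11: B@(0,1) -> caps B=1 W=0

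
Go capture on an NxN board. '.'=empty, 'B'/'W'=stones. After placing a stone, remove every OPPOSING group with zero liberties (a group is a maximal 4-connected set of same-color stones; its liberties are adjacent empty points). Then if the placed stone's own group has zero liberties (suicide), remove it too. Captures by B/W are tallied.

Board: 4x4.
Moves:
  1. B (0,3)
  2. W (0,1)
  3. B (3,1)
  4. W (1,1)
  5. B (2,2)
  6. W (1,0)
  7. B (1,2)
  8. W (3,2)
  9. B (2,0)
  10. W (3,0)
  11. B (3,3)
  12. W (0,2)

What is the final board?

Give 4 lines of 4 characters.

Answer: .WWB
WWB.
B.B.
.B.B

Derivation:
Move 1: B@(0,3) -> caps B=0 W=0
Move 2: W@(0,1) -> caps B=0 W=0
Move 3: B@(3,1) -> caps B=0 W=0
Move 4: W@(1,1) -> caps B=0 W=0
Move 5: B@(2,2) -> caps B=0 W=0
Move 6: W@(1,0) -> caps B=0 W=0
Move 7: B@(1,2) -> caps B=0 W=0
Move 8: W@(3,2) -> caps B=0 W=0
Move 9: B@(2,0) -> caps B=0 W=0
Move 10: W@(3,0) -> caps B=0 W=0
Move 11: B@(3,3) -> caps B=1 W=0
Move 12: W@(0,2) -> caps B=1 W=0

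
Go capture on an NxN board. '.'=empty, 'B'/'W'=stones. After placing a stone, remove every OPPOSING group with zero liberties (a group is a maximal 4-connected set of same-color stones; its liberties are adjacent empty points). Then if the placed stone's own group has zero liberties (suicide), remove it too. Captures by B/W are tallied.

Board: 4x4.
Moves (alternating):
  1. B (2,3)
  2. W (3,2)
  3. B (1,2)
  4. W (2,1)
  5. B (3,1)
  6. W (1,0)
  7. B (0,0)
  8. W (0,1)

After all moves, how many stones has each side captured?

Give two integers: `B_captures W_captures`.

Move 1: B@(2,3) -> caps B=0 W=0
Move 2: W@(3,2) -> caps B=0 W=0
Move 3: B@(1,2) -> caps B=0 W=0
Move 4: W@(2,1) -> caps B=0 W=0
Move 5: B@(3,1) -> caps B=0 W=0
Move 6: W@(1,0) -> caps B=0 W=0
Move 7: B@(0,0) -> caps B=0 W=0
Move 8: W@(0,1) -> caps B=0 W=1

Answer: 0 1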